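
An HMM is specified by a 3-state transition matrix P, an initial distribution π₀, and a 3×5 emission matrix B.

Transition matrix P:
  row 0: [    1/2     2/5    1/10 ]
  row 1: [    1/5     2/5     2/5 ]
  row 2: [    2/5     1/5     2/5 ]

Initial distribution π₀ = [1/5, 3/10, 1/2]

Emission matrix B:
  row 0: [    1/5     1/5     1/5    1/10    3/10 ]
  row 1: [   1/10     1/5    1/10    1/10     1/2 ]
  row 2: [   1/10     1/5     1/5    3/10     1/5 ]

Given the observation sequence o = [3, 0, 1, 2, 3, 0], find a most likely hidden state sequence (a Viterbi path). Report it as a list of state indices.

t=0: δ = [2.000e-02, 3.000e-02, 1.500e-01]  (obs o_0=3)
t=1: δ = [1.200e-02, 3.000e-03, 6.000e-03]  ψ = [2, 2, 2]  (obs o_1=0)
t=2: δ = [1.200e-03, 9.600e-04, 4.800e-04]  ψ = [0, 0, 2]  (obs o_2=1)
t=3: δ = [1.200e-04, 4.800e-05, 7.680e-05]  ψ = [0, 0, 1]  (obs o_3=2)
t=4: δ = [6.000e-06, 4.800e-06, 9.216e-06]  ψ = [0, 0, 2]  (obs o_4=3)
t=5: δ = [7.373e-07, 2.400e-07, 3.686e-07]  ψ = [2, 0, 2]  (obs o_5=0)
backtrack: best end state = 0; path = [2, 0, 1, 2, 2, 0]

path = [2, 0, 1, 2, 2, 0]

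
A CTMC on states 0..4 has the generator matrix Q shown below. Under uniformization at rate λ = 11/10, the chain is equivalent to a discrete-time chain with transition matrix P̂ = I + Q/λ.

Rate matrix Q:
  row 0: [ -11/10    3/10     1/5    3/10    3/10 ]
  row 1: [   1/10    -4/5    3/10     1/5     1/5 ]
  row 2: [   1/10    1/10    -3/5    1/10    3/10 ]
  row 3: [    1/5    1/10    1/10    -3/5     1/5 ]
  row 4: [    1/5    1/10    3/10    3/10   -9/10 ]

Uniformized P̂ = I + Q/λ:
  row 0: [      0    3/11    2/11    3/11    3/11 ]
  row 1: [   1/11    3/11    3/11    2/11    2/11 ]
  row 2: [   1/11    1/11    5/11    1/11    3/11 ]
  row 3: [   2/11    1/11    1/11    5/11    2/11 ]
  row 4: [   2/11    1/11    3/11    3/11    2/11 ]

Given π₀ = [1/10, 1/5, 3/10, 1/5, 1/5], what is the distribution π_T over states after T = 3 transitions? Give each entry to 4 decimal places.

t=0: π = [0.1000, 0.2000, 0.3000, 0.2000, 0.2000]
t=1: π = [0.1182, 0.1455, 0.2818, 0.2364, 0.2182]
t=2: π = [0.1215, 0.1388, 0.2702, 0.2512, 0.2182]
t=3: π = [0.1225, 0.1382, 0.2651, 0.2566, 0.2174]

π = [0.1225, 0.1382, 0.2651, 0.2566, 0.2174]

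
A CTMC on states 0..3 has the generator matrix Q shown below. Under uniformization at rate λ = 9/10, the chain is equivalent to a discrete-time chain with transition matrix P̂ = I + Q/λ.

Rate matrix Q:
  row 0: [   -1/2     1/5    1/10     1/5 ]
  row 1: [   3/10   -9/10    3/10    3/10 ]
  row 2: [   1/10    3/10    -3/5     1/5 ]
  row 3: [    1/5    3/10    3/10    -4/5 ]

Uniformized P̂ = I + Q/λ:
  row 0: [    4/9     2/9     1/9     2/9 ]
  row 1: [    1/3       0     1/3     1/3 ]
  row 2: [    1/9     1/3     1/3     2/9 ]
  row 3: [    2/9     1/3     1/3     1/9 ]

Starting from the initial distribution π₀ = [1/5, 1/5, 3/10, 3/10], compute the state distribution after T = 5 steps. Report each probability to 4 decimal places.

t=0: π = [0.2000, 0.2000, 0.3000, 0.3000]
t=1: π = [0.2556, 0.2444, 0.2889, 0.2111]
t=2: π = [0.2741, 0.2235, 0.2765, 0.2259]
t=3: π = [0.2772, 0.2284, 0.2724, 0.2219]
t=4: π = [0.2789, 0.2264, 0.2717, 0.2229]
t=5: π = [0.2792, 0.2269, 0.2713, 0.2226]

π = [0.2792, 0.2269, 0.2713, 0.2226]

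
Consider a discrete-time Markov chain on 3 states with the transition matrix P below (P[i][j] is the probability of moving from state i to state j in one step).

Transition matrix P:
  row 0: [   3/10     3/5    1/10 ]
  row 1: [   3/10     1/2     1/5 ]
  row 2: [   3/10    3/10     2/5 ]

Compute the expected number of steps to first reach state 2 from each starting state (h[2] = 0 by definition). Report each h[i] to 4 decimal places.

First-step conditioning: h[2] = 0; for i ≠ 2, h[i] = 1 + Σ_k P[i][k]·h[k].
  h[0] = 1 + 3/10·h[0] + 3/5·h[1]
  h[1] = 1 + 3/10·h[0] + 1/2·h[1]
Solving the 2×2 linear system over states ≠ 2 gives exactly h = [110/17, 100/17, 0] (h[2] = 0 is the target).

h = [6.4706, 5.8824, 0.0000]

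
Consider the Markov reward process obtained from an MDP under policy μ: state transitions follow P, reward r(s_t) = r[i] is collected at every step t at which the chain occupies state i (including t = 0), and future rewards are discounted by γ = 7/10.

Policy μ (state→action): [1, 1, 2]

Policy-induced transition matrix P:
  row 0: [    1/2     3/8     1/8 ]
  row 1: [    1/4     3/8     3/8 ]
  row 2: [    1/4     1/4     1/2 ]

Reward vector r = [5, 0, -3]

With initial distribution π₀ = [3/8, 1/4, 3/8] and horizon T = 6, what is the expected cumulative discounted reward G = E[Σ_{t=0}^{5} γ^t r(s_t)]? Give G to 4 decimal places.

t=0: π = [0.3750, 0.2500, 0.3750], E[r] = 0.7500, γ^t·E[r] = 0.750000, running G = 0.750000
t=1: π = [0.3438, 0.3281, 0.3281], E[r] = 0.7344, γ^t·E[r] = 0.514063, running G = 1.264063
t=2: π = [0.3359, 0.3340, 0.3301], E[r] = 0.6895, γ^t·E[r] = 0.337832, running G = 1.601895
t=3: π = [0.3340, 0.3337, 0.3323], E[r] = 0.6731, γ^t·E[r] = 0.230872, running G = 1.832766
t=4: π = [0.3335, 0.3335, 0.3330], E[r] = 0.6684, γ^t·E[r] = 0.160475, running G = 1.993241
t=5: π = [0.3334, 0.3334, 0.3333], E[r] = 0.6671, γ^t·E[r] = 0.112120, running G = 2.105361

G = 2.1054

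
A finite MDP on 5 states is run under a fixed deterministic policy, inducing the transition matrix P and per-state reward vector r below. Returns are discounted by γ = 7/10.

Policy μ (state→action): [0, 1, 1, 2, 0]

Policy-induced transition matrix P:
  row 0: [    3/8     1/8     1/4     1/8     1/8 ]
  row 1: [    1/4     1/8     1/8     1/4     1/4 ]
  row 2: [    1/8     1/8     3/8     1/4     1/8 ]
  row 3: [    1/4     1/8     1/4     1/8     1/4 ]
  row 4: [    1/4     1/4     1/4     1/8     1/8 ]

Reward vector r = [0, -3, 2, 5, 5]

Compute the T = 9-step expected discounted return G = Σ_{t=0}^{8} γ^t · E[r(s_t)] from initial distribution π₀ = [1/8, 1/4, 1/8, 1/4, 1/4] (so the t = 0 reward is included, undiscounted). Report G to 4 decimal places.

t=0: π = [0.1250, 0.2500, 0.1250, 0.2500, 0.2500], E[r] = 2.0000, γ^t·E[r] = 2.000000, running G = 2.000000
t=1: π = [0.2500, 0.1563, 0.2344, 0.1719, 0.1875], E[r] = 1.7969, γ^t·E[r] = 1.257813, running G = 3.257813
t=2: π = [0.2520, 0.1484, 0.2598, 0.1738, 0.1660], E[r] = 1.7734, γ^t·E[r] = 0.868984, running G = 4.126797
t=3: π = [0.2490, 0.1458, 0.2639, 0.1760, 0.1653], E[r] = 1.7971, γ^t·E[r] = 0.616412, running G = 4.743209
t=4: π = [0.2481, 0.1457, 0.2648, 0.1762, 0.1652], E[r] = 1.7997, γ^t·E[r] = 0.432111, running G = 5.175320
t=5: π = [0.2479, 0.1457, 0.2649, 0.1763, 0.1652], E[r] = 1.8005, γ^t·E[r] = 0.302611, running G = 5.477931
t=6: π = [0.2479, 0.1457, 0.2649, 0.1763, 0.1652], E[r] = 1.8007, γ^t·E[r] = 0.211846, running G = 5.689777
t=7: π = [0.2479, 0.1457, 0.2649, 0.1763, 0.1652], E[r] = 1.8007, γ^t·E[r] = 0.148294, running G = 5.838070
t=8: π = [0.2479, 0.1457, 0.2649, 0.1763, 0.1652], E[r] = 1.8007, γ^t·E[r] = 0.103806, running G = 5.941876

G = 5.9419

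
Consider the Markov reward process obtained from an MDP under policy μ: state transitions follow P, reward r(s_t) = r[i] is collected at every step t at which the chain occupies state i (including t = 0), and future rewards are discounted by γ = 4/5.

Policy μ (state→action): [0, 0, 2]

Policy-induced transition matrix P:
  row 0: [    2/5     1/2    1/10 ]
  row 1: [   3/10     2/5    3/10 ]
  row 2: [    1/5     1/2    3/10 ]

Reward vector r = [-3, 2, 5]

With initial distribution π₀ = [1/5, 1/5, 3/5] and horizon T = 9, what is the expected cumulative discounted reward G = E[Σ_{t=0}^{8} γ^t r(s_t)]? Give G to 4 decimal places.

G = 7.0199

t=0: π = [0.2000, 0.2000, 0.6000], E[r] = 2.8000, γ^t·E[r] = 2.800000, running G = 2.800000
t=1: π = [0.2600, 0.4800, 0.2600], E[r] = 1.4800, γ^t·E[r] = 1.184000, running G = 3.984000
t=2: π = [0.3000, 0.4520, 0.2480], E[r] = 1.2440, γ^t·E[r] = 0.796160, running G = 4.780160
t=3: π = [0.3052, 0.4548, 0.2400], E[r] = 1.1940, γ^t·E[r] = 0.611328, running G = 5.391488
t=4: π = [0.3065, 0.4545, 0.2390], E[r] = 1.1843, γ^t·E[r] = 0.485081, running G = 5.876569
t=5: π = [0.3068, 0.4545, 0.2387], E[r] = 1.1823, γ^t·E[r] = 0.387419, running G = 6.263988
t=6: π = [0.3068, 0.4545, 0.2386], E[r] = 1.1819, γ^t·E[r] = 0.309832, running G = 6.573820
t=7: π = [0.3068, 0.4545, 0.2386], E[r] = 1.1818, γ^t·E[r] = 0.247849, running G = 6.821669
t=8: π = [0.3068, 0.4545, 0.2386], E[r] = 1.1818, γ^t·E[r] = 0.198277, running G = 7.019946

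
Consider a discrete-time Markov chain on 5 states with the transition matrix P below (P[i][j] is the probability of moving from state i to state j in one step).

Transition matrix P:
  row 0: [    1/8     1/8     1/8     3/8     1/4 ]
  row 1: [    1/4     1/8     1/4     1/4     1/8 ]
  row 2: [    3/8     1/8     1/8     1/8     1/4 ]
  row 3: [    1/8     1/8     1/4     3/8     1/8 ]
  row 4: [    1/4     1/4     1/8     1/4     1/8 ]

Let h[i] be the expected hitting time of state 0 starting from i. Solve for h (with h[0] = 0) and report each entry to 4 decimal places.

h = [0.0000, 4.1044, 3.5904, 4.6908, 4.1687]

First-step conditioning: h[0] = 0; for i ≠ 0, h[i] = 1 + Σ_k P[i][k]·h[k].
  h[1] = 1 + 1/8·h[1] + 1/4·h[2] + 1/4·h[3] + 1/8·h[4]
  h[2] = 1 + 1/8·h[1] + 1/8·h[2] + 1/8·h[3] + 1/4·h[4]
  h[3] = 1 + 1/8·h[1] + 1/4·h[2] + 3/8·h[3] + 1/8·h[4]
  h[4] = 1 + 1/4·h[1] + 1/8·h[2] + 1/4·h[3] + 1/8·h[4]
Solving the 4×4 linear system over states ≠ 0 gives exactly h = [0, 1022/249, 298/83, 1168/249, 346/83] (h[0] = 0 is the target).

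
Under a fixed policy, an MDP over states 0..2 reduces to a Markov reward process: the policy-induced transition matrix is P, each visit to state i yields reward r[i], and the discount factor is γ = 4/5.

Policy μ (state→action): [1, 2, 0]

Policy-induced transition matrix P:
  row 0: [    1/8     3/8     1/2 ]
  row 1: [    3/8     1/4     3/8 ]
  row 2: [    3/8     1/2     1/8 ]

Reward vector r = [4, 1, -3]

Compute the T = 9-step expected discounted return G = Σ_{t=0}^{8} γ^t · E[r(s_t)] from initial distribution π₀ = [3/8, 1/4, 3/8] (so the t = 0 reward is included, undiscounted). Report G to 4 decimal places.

t=0: π = [0.3750, 0.2500, 0.3750], E[r] = 0.6250, γ^t·E[r] = 0.625000, running G = 0.625000
t=1: π = [0.2813, 0.3906, 0.3281], E[r] = 0.5313, γ^t·E[r] = 0.425000, running G = 1.050000
t=2: π = [0.3047, 0.3672, 0.3281], E[r] = 0.6016, γ^t·E[r] = 0.385000, running G = 1.435000
t=3: π = [0.2988, 0.3701, 0.3311], E[r] = 0.5723, γ^t·E[r] = 0.293000, running G = 1.728000
t=4: π = [0.3003, 0.3701, 0.3296], E[r] = 0.5825, γ^t·E[r] = 0.238600, running G = 1.966600
t=5: π = [0.2999, 0.3699, 0.3301], E[r] = 0.5792, γ^t·E[r] = 0.189800, running G = 2.156400
t=6: π = [0.3000, 0.3700, 0.3300], E[r] = 0.5802, γ^t·E[r] = 0.152104, running G = 2.308504
t=7: π = [0.3000, 0.3700, 0.3300], E[r] = 0.5799, γ^t·E[r] = 0.121621, running G = 2.430125
t=8: π = [0.3000, 0.3700, 0.3300], E[r] = 0.5800, γ^t·E[r] = 0.097311, running G = 2.527436

G = 2.5274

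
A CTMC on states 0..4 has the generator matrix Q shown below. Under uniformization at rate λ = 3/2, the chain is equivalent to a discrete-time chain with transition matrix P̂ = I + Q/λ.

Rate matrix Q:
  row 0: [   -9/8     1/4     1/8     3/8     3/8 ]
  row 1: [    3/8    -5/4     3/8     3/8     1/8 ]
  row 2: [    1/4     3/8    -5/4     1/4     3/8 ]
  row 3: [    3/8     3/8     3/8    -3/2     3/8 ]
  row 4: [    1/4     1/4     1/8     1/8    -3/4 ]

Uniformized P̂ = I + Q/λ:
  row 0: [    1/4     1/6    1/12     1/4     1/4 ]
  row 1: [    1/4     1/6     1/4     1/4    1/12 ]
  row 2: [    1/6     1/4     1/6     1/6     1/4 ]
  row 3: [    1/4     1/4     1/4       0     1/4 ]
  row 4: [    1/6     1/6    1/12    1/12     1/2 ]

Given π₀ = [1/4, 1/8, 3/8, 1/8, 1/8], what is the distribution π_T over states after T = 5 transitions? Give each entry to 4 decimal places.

t=0: π = [0.2500, 0.1250, 0.3750, 0.1250, 0.1250]
t=1: π = [0.2083, 0.2083, 0.1563, 0.1667, 0.2604]
t=2: π = [0.2153, 0.1936, 0.1589, 0.1519, 0.2804]
t=3: π = [0.2134, 0.1926, 0.1542, 0.1521, 0.2878]
t=4: π = [0.2132, 0.1922, 0.1536, 0.1512, 0.2899]
t=5: π = [0.2130, 0.1921, 0.1534, 0.1511, 0.2904]

π = [0.2130, 0.1921, 0.1534, 0.1511, 0.2904]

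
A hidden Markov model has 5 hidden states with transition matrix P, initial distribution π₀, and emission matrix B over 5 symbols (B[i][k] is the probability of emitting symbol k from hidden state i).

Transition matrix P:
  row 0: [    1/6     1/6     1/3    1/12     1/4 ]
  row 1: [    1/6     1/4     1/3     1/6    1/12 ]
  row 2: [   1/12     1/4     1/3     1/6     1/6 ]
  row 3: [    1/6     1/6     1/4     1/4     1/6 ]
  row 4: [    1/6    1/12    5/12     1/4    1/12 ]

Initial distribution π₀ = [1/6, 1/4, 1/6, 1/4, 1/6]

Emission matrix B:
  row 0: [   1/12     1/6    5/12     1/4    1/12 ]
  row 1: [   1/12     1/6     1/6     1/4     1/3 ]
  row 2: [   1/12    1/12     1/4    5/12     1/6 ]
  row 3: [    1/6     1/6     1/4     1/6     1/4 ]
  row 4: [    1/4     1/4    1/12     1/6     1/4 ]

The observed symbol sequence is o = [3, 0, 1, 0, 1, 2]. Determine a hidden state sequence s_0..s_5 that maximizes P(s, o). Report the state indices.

t=0: δ = [4.167e-02, 6.250e-02, 6.944e-02, 4.167e-02, 2.778e-02]  (obs o_0=3)
t=1: δ = [8.681e-04, 1.447e-03, 1.929e-03, 1.929e-03, 2.894e-03]  ψ = [1, 2, 2, 2, 2]  (obs o_1=0)
t=2: δ = [8.038e-05, 8.038e-05, 1.005e-04, 1.206e-04, 8.038e-05]  ψ = [4, 2, 4, 4, 2]  (obs o_2=1)
t=3: δ = [1.674e-06, 2.093e-06, 2.791e-06, 5.023e-06, 5.023e-06]  ψ = [3, 2, 2, 3, 0]  (obs o_3=0)
t=4: δ = [1.395e-07, 1.395e-07, 1.744e-07, 2.093e-07, 2.093e-07]  ψ = [3, 3, 4, 3, 3]  (obs o_4=1)
t=5: δ = [1.454e-08, 7.268e-09, 2.180e-08, 1.308e-08, 2.907e-09]  ψ = [3, 2, 4, 3, 0]  (obs o_5=2)
backtrack: best end state = 2; path = [2, 4, 3, 3, 4, 2]

path = [2, 4, 3, 3, 4, 2]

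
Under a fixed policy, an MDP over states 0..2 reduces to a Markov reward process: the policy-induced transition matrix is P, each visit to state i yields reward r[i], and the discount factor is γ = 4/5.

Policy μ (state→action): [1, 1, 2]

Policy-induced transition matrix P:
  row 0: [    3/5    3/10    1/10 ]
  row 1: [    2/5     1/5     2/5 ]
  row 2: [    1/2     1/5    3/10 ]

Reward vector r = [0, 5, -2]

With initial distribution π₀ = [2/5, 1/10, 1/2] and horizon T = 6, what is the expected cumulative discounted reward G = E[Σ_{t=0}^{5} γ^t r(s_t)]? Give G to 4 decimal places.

G = 1.6529

t=0: π = [0.4000, 0.1000, 0.5000], E[r] = -0.5000, γ^t·E[r] = -0.500000, running G = -0.500000
t=1: π = [0.5300, 0.2400, 0.2300], E[r] = 0.7400, γ^t·E[r] = 0.592000, running G = 0.092000
t=2: π = [0.5290, 0.2530, 0.2180], E[r] = 0.8290, γ^t·E[r] = 0.530560, running G = 0.622560
t=3: π = [0.5276, 0.2529, 0.2195], E[r] = 0.8255, γ^t·E[r] = 0.422656, running G = 1.045216
t=4: π = [0.5275, 0.2528, 0.2198], E[r] = 0.8243, γ^t·E[r] = 0.337617, running G = 1.382833
t=5: π = [0.5275, 0.2527, 0.2198], E[r] = 0.8242, γ^t·E[r] = 0.270064, running G = 1.652897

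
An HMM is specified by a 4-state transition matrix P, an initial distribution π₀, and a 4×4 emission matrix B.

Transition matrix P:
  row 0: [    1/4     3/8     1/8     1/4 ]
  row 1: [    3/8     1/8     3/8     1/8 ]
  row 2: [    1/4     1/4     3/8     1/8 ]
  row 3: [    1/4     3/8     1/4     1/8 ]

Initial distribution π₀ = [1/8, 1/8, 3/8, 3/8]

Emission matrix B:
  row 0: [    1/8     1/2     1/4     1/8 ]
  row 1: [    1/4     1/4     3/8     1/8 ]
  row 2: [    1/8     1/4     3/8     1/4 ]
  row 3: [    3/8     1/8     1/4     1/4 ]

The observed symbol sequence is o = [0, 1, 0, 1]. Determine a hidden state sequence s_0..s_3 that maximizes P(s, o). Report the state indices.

t=0: δ = [1.562e-02, 3.125e-02, 4.688e-02, 1.406e-01]  (obs o_0=0)
t=1: δ = [1.758e-02, 1.318e-02, 8.789e-03, 2.197e-03]  ψ = [3, 3, 3, 3]  (obs o_1=1)
t=2: δ = [6.180e-04, 1.648e-03, 6.180e-04, 1.648e-03]  ψ = [1, 0, 1, 0]  (obs o_2=0)
t=3: δ = [3.090e-04, 1.545e-04, 1.545e-04, 2.575e-05]  ψ = [1, 3, 1, 1]  (obs o_3=1)
backtrack: best end state = 0; path = [3, 0, 1, 0]

path = [3, 0, 1, 0]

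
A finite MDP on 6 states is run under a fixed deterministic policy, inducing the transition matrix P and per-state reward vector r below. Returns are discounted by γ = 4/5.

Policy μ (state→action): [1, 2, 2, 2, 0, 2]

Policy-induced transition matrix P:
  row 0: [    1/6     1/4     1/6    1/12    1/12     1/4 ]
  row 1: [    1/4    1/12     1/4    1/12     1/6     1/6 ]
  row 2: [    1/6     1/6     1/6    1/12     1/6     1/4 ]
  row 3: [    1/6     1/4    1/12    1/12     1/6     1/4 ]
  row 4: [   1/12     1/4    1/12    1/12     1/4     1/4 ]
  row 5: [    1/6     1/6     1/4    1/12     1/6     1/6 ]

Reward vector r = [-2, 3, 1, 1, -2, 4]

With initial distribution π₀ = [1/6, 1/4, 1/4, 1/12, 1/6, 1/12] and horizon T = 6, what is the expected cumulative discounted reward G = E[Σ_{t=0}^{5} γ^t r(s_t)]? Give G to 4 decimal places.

G = 3.4794

t=0: π = [0.1667, 0.2500, 0.2500, 0.0833, 0.1667, 0.0833], E[r] = 0.7500, γ^t·E[r] = 0.750000, running G = 0.750000
t=1: π = [0.1736, 0.1806, 0.1736, 0.0833, 0.1667, 0.2222], E[r] = 1.0069, γ^t·E[r] = 0.805556, running G = 1.555556
t=2: π = [0.1678, 0.1869, 0.1794, 0.0833, 0.1661, 0.2164], E[r] = 1.0214, γ^t·E[r] = 0.653704, running G = 2.209259
t=3: π = [0.1684, 0.1859, 0.1795, 0.0833, 0.1665, 0.2164], E[r] = 1.0161, γ^t·E[r] = 0.520247, running G = 2.729506
t=4: π = [0.1683, 0.1860, 0.1794, 0.0833, 0.1665, 0.2165], E[r] = 1.0171, γ^t·E[r] = 0.416621, running G = 3.146127
t=5: π = [0.1683, 0.1860, 0.1794, 0.0833, 0.1665, 0.2165], E[r] = 1.0169, γ^t·E[r] = 0.333233, running G = 3.479360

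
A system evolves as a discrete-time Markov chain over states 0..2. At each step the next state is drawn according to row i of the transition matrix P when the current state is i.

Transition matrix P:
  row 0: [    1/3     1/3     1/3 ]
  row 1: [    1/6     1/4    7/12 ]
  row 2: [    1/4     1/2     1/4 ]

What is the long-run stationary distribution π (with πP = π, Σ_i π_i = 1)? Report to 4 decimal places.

π = [0.2393, 0.3681, 0.3926]

Balance equations π_j = Σ_i π_i·P[i][j]:
  π_0 = 1/3·π_0 + 1/6·π_1 + 1/4·π_2
  π_1 = 1/3·π_0 + 1/4·π_1 + 1/2·π_2
  normalize: π_0 + π_1 + π_2 = 1
Solving the linear system gives exactly π = [39/163, 60/163, 64/163].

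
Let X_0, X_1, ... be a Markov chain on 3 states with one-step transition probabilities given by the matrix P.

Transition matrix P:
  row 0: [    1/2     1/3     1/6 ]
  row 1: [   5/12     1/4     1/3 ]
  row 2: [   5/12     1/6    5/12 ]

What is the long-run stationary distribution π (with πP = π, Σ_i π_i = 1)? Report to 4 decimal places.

Balance equations π_j = Σ_i π_i·P[i][j]:
  π_0 = 1/2·π_0 + 5/12·π_1 + 5/12·π_2
  π_1 = 1/3·π_0 + 1/4·π_1 + 1/6·π_2
  normalize: π_0 + π_1 + π_2 = 1
Solving the linear system gives exactly π = [5/11, 32/121, 34/121].

π = [0.4545, 0.2645, 0.2810]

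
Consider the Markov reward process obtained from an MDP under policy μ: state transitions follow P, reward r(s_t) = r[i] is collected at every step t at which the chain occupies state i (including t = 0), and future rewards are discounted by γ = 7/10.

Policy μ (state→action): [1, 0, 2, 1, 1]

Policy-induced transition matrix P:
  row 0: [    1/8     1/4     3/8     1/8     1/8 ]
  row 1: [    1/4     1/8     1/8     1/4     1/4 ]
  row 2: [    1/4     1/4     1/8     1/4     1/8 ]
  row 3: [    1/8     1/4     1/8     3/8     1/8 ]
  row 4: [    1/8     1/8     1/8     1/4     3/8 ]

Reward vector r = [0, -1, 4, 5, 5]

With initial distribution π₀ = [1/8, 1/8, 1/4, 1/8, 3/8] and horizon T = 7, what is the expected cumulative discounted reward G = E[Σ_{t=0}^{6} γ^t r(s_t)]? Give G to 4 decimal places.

t=0: π = [0.1250, 0.1250, 0.2500, 0.1250, 0.3750], E[r] = 3.3750, γ^t·E[r] = 3.375000, running G = 3.375000
t=1: π = [0.1719, 0.1875, 0.1563, 0.2500, 0.2344], E[r] = 2.8594, γ^t·E[r] = 2.001563, running G = 5.376563
t=2: π = [0.1680, 0.1973, 0.1680, 0.2598, 0.2070], E[r] = 2.8086, γ^t·E[r] = 1.376211, running G = 6.752773
t=3: π = [0.1707, 0.1995, 0.1670, 0.2615, 0.2014], E[r] = 2.7830, γ^t·E[r] = 0.954555, running G = 7.707328
t=4: π = [0.1708, 0.1999, 0.1677, 0.2614, 0.2003], E[r] = 2.7790, γ^t·E[r] = 0.667229, running G = 8.374557
t=5: π = [0.1709, 0.2000, 0.1677, 0.2613, 0.2001], E[r] = 2.7777, γ^t·E[r] = 0.466850, running G = 8.841407
t=6: π = [0.1710, 0.2000, 0.1677, 0.2613, 0.2000], E[r] = 2.7775, γ^t·E[r] = 0.326769, running G = 9.168176

G = 9.1682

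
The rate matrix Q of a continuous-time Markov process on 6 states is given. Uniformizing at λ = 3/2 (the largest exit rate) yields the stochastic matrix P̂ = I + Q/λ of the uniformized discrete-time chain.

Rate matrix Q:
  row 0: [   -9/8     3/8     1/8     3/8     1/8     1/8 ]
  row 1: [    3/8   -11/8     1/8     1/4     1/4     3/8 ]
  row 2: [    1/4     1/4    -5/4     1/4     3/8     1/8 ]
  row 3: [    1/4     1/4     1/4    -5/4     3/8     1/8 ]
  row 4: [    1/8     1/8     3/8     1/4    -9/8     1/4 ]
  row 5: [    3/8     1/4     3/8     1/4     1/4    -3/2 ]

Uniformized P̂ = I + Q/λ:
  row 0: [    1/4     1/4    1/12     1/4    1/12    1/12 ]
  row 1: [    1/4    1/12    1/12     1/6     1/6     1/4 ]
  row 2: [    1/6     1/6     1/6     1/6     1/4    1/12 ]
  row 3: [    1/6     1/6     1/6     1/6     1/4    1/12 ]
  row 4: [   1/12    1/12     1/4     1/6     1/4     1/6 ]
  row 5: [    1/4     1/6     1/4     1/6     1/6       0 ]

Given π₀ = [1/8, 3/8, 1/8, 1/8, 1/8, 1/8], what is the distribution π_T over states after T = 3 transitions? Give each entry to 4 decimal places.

π = [0.1889, 0.1536, 0.1627, 0.1827, 0.1958, 0.1164]

t=0: π = [0.1250, 0.3750, 0.1250, 0.1250, 0.1250, 0.1250]
t=1: π = [0.2083, 0.1354, 0.1458, 0.1771, 0.1875, 0.1458]
t=2: π = [0.1918, 0.1571, 0.1658, 0.1840, 0.1918, 0.1094]
t=3: π = [0.1889, 0.1536, 0.1627, 0.1827, 0.1958, 0.1164]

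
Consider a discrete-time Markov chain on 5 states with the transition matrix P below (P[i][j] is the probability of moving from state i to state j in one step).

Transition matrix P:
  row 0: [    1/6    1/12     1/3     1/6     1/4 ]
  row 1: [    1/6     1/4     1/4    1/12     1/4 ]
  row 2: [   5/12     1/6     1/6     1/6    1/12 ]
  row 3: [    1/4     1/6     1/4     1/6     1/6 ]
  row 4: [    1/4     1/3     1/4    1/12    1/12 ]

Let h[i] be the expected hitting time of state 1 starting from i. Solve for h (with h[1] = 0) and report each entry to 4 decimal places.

h = [6.2722, 0.0000, 6.0095, 5.8795, 4.9749]

First-step conditioning: h[1] = 0; for i ≠ 1, h[i] = 1 + Σ_k P[i][k]·h[k].
  h[0] = 1 + 1/6·h[0] + 1/3·h[2] + 1/6·h[3] + 1/4·h[4]
  h[2] = 1 + 5/12·h[0] + 1/6·h[2] + 1/6·h[3] + 1/12·h[4]
  h[3] = 1 + 1/4·h[0] + 1/4·h[2] + 1/6·h[3] + 1/6·h[4]
  h[4] = 1 + 1/4·h[0] + 1/4·h[2] + 1/12·h[3] + 1/12·h[4]
Solving the 4×4 linear system over states ≠ 1 gives exactly h = [9264/1477, 0, 1268/211, 8684/1477, 7348/1477] (h[1] = 0 is the target).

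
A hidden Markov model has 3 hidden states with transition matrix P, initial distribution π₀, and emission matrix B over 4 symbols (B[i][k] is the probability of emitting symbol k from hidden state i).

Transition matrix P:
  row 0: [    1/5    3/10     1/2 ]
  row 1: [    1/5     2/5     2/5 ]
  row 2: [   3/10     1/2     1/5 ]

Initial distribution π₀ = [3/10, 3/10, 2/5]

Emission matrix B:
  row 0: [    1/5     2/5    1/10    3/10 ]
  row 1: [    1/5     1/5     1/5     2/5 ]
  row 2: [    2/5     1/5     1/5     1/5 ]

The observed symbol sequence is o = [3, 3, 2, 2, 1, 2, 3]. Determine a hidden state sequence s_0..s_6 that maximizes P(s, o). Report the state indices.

t=0: δ = [9.000e-02, 1.200e-01, 8.000e-02]  (obs o_0=3)
t=1: δ = [7.200e-03, 1.920e-02, 9.600e-03]  ψ = [1, 1, 1]  (obs o_1=3)
t=2: δ = [3.840e-04, 1.536e-03, 1.536e-03]  ψ = [1, 1, 1]  (obs o_2=2)
t=3: δ = [4.608e-05, 1.536e-04, 1.229e-04]  ψ = [2, 2, 1]  (obs o_3=2)
t=4: δ = [1.475e-05, 1.229e-05, 1.229e-05]  ψ = [2, 1, 1]  (obs o_4=1)
t=5: δ = [3.686e-07, 1.229e-06, 1.475e-06]  ψ = [2, 2, 0]  (obs o_5=2)
t=6: δ = [1.327e-07, 2.949e-07, 9.830e-08]  ψ = [2, 2, 1]  (obs o_6=3)
backtrack: best end state = 1; path = [1, 1, 1, 2, 0, 2, 1]

path = [1, 1, 1, 2, 0, 2, 1]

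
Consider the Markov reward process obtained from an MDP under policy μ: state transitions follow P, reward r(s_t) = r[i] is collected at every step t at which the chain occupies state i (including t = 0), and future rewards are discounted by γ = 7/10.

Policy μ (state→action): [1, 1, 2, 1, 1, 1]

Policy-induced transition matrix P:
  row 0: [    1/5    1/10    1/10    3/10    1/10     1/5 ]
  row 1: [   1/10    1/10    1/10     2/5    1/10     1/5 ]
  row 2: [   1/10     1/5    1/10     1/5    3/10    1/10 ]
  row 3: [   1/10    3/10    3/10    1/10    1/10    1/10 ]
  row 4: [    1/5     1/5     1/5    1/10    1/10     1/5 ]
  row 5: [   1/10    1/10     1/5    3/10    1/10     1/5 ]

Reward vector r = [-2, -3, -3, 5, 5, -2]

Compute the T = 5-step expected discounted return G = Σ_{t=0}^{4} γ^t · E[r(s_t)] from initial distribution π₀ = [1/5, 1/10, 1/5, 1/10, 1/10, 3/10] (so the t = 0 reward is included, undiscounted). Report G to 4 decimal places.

G = -0.4369

t=0: π = [0.2000, 0.1000, 0.2000, 0.1000, 0.1000, 0.3000], E[r] = -0.9000, γ^t·E[r] = -0.900000, running G = -0.900000
t=1: π = [0.1300, 0.1500, 0.1600, 0.2500, 0.1400, 0.1700], E[r] = 0.4200, γ^t·E[r] = 0.294000, running G = -0.606000
t=2: π = [0.1270, 0.1800, 0.1810, 0.2210, 0.1320, 0.1590], E[r] = 0.1100, γ^t·E[r] = 0.053900, running G = -0.552100
t=3: π = [0.1259, 0.1755, 0.1733, 0.2293, 0.1362, 0.1598], E[r] = 0.2097, γ^t·E[r] = 0.071927, running G = -0.480173
t=4: π = [0.1262, 0.1768, 0.1755, 0.2271, 0.1347, 0.1597], E[r] = 0.1802, γ^t·E[r] = 0.043264, running G = -0.436909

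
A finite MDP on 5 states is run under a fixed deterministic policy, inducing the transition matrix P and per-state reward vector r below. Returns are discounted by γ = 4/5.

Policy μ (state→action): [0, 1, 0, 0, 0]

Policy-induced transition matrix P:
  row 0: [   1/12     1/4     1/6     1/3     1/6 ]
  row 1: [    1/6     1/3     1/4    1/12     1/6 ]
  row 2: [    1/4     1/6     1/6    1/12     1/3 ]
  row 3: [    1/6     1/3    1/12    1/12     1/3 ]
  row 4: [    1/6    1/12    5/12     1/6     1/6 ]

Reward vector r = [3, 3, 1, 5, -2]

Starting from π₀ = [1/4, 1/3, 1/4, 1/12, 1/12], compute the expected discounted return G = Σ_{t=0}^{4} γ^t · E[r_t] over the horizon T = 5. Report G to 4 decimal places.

t=0: π = [0.2500, 0.3333, 0.2500, 0.0833, 0.0833], E[r] = 2.2500, γ^t·E[r] = 2.250000, running G = 2.250000
t=1: π = [0.1667, 0.2500, 0.2083, 0.1528, 0.2222], E[r] = 1.7778, γ^t·E[r] = 1.422222, running G = 3.672222
t=2: π = [0.1701, 0.2292, 0.2303, 0.1435, 0.2269], E[r] = 1.6921, γ^t·E[r] = 1.082963, running G = 4.755185
t=3: π = [0.1717, 0.2241, 0.2305, 0.1448, 0.2290], E[r] = 1.6836, γ^t·E[r] = 0.862025, running G = 5.617210
t=4: π = [0.1716, 0.2234, 0.2305, 0.1453, 0.2292], E[r] = 1.6836, γ^t·E[r] = 0.689587, running G = 6.306797

G = 6.3068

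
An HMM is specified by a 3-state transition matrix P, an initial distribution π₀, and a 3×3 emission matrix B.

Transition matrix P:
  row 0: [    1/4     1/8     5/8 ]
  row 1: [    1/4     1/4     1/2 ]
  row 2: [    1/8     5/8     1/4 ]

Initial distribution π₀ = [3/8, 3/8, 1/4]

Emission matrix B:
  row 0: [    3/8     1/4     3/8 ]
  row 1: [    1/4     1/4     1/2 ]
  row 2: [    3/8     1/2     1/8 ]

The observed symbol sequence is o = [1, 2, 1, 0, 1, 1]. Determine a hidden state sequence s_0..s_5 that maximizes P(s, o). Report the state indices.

t=0: δ = [9.375e-02, 9.375e-02, 1.250e-01]  (obs o_0=1)
t=1: δ = [8.789e-03, 3.906e-02, 7.324e-03]  ψ = [0, 2, 0]  (obs o_1=2)
t=2: δ = [2.441e-03, 2.441e-03, 9.766e-03]  ψ = [1, 1, 1]  (obs o_2=1)
t=3: δ = [4.578e-04, 1.526e-03, 9.155e-04]  ψ = [2, 2, 2]  (obs o_3=0)
t=4: δ = [9.537e-05, 1.431e-04, 3.815e-04]  ψ = [1, 2, 1]  (obs o_4=1)
t=5: δ = [1.192e-05, 5.960e-05, 4.768e-05]  ψ = [2, 2, 2]  (obs o_5=1)
backtrack: best end state = 1; path = [2, 1, 2, 1, 2, 1]

path = [2, 1, 2, 1, 2, 1]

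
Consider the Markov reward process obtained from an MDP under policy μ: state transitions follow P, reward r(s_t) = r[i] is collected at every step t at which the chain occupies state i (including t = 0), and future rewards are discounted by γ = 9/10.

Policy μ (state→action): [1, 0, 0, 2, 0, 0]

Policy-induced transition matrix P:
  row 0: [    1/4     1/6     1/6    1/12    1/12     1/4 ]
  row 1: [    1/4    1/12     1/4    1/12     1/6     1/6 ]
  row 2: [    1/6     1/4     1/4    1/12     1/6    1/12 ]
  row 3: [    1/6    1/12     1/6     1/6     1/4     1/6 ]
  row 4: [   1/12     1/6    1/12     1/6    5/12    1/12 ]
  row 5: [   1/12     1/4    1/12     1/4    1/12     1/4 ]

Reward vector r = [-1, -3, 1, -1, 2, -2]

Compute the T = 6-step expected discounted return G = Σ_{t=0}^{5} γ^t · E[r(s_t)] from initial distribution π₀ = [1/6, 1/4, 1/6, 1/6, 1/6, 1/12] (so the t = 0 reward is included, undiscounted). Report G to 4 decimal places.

t=0: π = [0.1667, 0.2500, 0.1667, 0.1667, 0.1667, 0.0833], E[r] = -0.7500, γ^t·E[r] = -0.750000, running G = -0.750000
t=1: π = [0.1806, 0.1528, 0.1806, 0.1250, 0.2014, 0.1597], E[r] = -0.5000, γ^t·E[r] = -0.450000, running G = -1.200000
t=2: π = [0.1644, 0.1719, 0.1644, 0.1372, 0.1991, 0.1632], E[r] = -0.5810, γ^t·E[r] = -0.470625, running G = -1.670625
t=3: π = [0.1645, 0.1682, 0.1645, 0.1386, 0.2006, 0.1637], E[r] = -0.5694, γ^t·E[r] = -0.415090, running G = -2.085715
t=4: π = [0.1640, 0.1685, 0.1640, 0.1389, 0.2010, 0.1636], E[r] = -0.5694, γ^t·E[r] = -0.373581, running G = -2.459296
t=5: π = [0.1640, 0.1684, 0.1640, 0.1389, 0.2012, 0.1635], E[r] = -0.5687, γ^t·E[r] = -0.335823, running G = -2.795119

G = -2.7951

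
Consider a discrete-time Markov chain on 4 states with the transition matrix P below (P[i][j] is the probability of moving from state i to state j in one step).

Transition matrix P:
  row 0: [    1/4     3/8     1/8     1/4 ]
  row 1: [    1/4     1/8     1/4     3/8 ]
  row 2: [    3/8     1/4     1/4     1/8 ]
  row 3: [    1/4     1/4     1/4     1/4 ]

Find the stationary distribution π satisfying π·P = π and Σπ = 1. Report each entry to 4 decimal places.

π = [0.2769, 0.2530, 0.2154, 0.2547]

Balance equations π_j = Σ_i π_i·P[i][j]:
  π_0 = 1/4·π_0 + 1/4·π_1 + 3/8·π_2 + 1/4·π_3
  π_1 = 3/8·π_0 + 1/8·π_1 + 1/4·π_2 + 1/4·π_3
  π_2 = 1/8·π_0 + 1/4·π_1 + 1/4·π_2 + 1/4·π_3
  normalize: π_0 + π_1 + π_2 + π_3 = 1
Solving the linear system gives exactly π = [18/65, 148/585, 14/65, 149/585].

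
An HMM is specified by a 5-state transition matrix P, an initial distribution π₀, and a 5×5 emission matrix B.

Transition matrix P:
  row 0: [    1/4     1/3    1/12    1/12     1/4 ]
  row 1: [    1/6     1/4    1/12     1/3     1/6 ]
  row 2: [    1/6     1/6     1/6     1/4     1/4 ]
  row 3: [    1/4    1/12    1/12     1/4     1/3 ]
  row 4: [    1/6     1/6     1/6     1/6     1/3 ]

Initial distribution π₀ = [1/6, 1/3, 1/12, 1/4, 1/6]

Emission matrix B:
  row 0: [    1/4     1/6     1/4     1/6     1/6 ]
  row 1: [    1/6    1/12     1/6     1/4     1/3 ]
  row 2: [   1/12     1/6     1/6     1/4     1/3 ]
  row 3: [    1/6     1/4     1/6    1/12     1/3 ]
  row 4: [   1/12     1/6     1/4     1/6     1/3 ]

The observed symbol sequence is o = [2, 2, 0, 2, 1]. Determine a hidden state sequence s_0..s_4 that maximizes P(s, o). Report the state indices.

t=0: δ = [4.167e-02, 5.556e-02, 1.389e-02, 4.167e-02, 4.167e-02]  (obs o_0=2)
t=1: δ = [2.604e-03, 2.315e-03, 1.157e-03, 3.086e-03, 3.472e-03]  ψ = [0, 0, 4, 1, 3]  (obs o_1=2)
t=2: δ = [1.929e-04, 1.447e-04, 4.823e-05, 1.286e-04, 9.645e-05]  ψ = [3, 0, 4, 1, 4]  (obs o_2=0)
t=3: δ = [1.206e-05, 1.072e-05, 2.679e-06, 8.038e-06, 1.206e-05]  ψ = [0, 0, 0, 1, 0]  (obs o_3=2)
t=4: δ = [5.023e-07, 3.349e-07, 3.349e-07, 8.931e-07, 6.698e-07]  ψ = [0, 0, 4, 1, 4]  (obs o_4=1)
backtrack: best end state = 3; path = [1, 3, 0, 1, 3]

path = [1, 3, 0, 1, 3]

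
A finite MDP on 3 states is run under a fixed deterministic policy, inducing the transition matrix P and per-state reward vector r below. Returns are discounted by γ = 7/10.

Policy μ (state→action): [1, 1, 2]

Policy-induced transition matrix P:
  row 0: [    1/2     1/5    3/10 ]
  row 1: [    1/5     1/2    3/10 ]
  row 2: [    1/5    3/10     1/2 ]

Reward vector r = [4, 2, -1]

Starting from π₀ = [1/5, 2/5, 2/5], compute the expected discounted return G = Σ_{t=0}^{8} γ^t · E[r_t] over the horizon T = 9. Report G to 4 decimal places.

G = 4.3227

t=0: π = [0.2000, 0.4000, 0.4000], E[r] = 1.2000, γ^t·E[r] = 1.200000, running G = 1.200000
t=1: π = [0.2600, 0.3600, 0.3800], E[r] = 1.3800, γ^t·E[r] = 0.966000, running G = 2.166000
t=2: π = [0.2780, 0.3460, 0.3760], E[r] = 1.4280, γ^t·E[r] = 0.699720, running G = 2.865720
t=3: π = [0.2834, 0.3414, 0.3752], E[r] = 1.4412, γ^t·E[r] = 0.494332, running G = 3.360052
t=4: π = [0.2850, 0.3399, 0.3750], E[r] = 1.4449, γ^t·E[r] = 0.346925, running G = 3.706977
t=5: π = [0.2855, 0.3395, 0.3750], E[r] = 1.4460, γ^t·E[r] = 0.243027, running G = 3.950004
t=6: π = [0.2857, 0.3393, 0.3750], E[r] = 1.4463, γ^t·E[r] = 0.170156, running G = 4.120160
t=7: π = [0.2857, 0.3393, 0.3750], E[r] = 1.4464, γ^t·E[r] = 0.119116, running G = 4.239276
t=8: π = [0.2857, 0.3393, 0.3750], E[r] = 1.4464, γ^t·E[r] = 0.083383, running G = 4.322659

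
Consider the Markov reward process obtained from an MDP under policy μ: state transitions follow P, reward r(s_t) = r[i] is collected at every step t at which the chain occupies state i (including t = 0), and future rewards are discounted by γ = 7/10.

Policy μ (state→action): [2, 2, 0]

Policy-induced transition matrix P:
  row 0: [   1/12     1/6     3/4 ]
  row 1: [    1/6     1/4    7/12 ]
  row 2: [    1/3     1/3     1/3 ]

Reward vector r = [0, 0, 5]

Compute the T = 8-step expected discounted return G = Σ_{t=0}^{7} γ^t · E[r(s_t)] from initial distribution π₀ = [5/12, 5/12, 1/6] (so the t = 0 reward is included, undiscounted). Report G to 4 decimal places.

G = 6.4773

t=0: π = [0.4167, 0.4167, 0.1667], E[r] = 0.8333, γ^t·E[r] = 0.833333, running G = 0.833333
t=1: π = [0.1597, 0.2292, 0.6111], E[r] = 3.0556, γ^t·E[r] = 2.138889, running G = 2.972222
t=2: π = [0.2552, 0.2876, 0.4572], E[r] = 2.2859, γ^t·E[r] = 1.120081, running G = 4.092303
t=3: π = [0.2216, 0.2668, 0.5116], E[r] = 2.5579, γ^t·E[r] = 0.877350, running G = 4.969653
t=4: π = [0.2335, 0.2742, 0.4924], E[r] = 2.4619, γ^t·E[r] = 0.591093, running G = 5.560746
t=5: π = [0.2293, 0.2716, 0.4992], E[r] = 2.4958, γ^t·E[r] = 0.419461, running G = 5.980207
t=6: π = [0.2308, 0.2725, 0.4968], E[r] = 2.4838, γ^t·E[r] = 0.292215, running G = 6.272422
t=7: π = [0.2302, 0.2722, 0.4976], E[r] = 2.4880, γ^t·E[r] = 0.204899, running G = 6.477321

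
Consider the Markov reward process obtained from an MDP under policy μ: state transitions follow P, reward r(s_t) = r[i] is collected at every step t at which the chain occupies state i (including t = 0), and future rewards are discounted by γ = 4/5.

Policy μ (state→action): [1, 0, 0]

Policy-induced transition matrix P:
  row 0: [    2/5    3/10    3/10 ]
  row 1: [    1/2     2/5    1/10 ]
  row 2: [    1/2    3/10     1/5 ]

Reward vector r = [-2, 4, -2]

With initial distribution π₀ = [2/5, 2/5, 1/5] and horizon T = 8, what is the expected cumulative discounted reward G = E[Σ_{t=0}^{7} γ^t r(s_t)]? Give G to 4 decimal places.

t=0: π = [0.4000, 0.4000, 0.2000], E[r] = 0.4000, γ^t·E[r] = 0.400000, running G = 0.400000
t=1: π = [0.4600, 0.3400, 0.2000], E[r] = 0.0400, γ^t·E[r] = 0.032000, running G = 0.432000
t=2: π = [0.4540, 0.3340, 0.2120], E[r] = 0.0040, γ^t·E[r] = 0.002560, running G = 0.434560
t=3: π = [0.4546, 0.3334, 0.2120], E[r] = 0.0004, γ^t·E[r] = 0.000205, running G = 0.434765
t=4: π = [0.4545, 0.3333, 0.2121], E[r] = 0.0000, γ^t·E[r] = 0.000016, running G = 0.434781
t=5: π = [0.4545, 0.3333, 0.2121], E[r] = 0.0000, γ^t·E[r] = 0.000001, running G = 0.434782
t=6: π = [0.4545, 0.3333, 0.2121], E[r] = 0.0000, γ^t·E[r] = 0.000000, running G = 0.434783
t=7: π = [0.4545, 0.3333, 0.2121], E[r] = 0.0000, γ^t·E[r] = 0.000000, running G = 0.434783

G = 0.4348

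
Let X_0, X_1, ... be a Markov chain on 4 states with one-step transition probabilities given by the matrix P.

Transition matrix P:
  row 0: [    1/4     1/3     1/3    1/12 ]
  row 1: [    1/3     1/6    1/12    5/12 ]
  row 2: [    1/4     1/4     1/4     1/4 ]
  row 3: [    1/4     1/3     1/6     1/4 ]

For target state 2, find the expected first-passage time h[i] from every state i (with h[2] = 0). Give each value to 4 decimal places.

h = [4.4211, 5.6211, 0.0000, 5.3053]

First-step conditioning: h[2] = 0; for i ≠ 2, h[i] = 1 + Σ_k P[i][k]·h[k].
  h[0] = 1 + 1/4·h[0] + 1/3·h[1] + 1/12·h[3]
  h[1] = 1 + 1/3·h[0] + 1/6·h[1] + 5/12·h[3]
  h[3] = 1 + 1/4·h[0] + 1/3·h[1] + 1/4·h[3]
Solving the 3×3 linear system over states ≠ 2 gives exactly h = [84/19, 534/95, 0, 504/95] (h[2] = 0 is the target).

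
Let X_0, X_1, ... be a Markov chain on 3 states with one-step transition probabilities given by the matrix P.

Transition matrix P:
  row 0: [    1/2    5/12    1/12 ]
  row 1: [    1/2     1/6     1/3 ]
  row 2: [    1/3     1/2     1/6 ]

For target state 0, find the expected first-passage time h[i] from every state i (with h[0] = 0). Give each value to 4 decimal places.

First-step conditioning: h[0] = 0; for i ≠ 0, h[i] = 1 + Σ_k P[i][k]·h[k].
  h[1] = 1 + 1/6·h[1] + 1/3·h[2]
  h[2] = 1 + 1/2·h[1] + 1/6·h[2]
Solving the 2×2 linear system over states ≠ 0 gives exactly h = [0, 42/19, 48/19] (h[0] = 0 is the target).

h = [0.0000, 2.2105, 2.5263]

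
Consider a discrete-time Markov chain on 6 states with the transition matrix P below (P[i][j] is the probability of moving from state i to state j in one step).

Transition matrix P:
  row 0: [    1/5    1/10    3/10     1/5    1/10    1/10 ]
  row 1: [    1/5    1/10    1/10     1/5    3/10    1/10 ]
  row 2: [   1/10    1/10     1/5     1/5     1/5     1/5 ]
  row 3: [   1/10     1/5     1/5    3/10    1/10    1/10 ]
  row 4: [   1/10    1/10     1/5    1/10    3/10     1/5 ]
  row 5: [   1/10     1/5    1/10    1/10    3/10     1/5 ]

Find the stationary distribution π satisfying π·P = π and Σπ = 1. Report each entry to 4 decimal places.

Balance equations π_j = Σ_i π_i·P[i][j]:
  π_0 = 1/5·π_0 + 1/5·π_1 + 1/10·π_2 + 1/10·π_3 + 1/10·π_4 + 1/10·π_5
  π_1 = 1/10·π_0 + 1/10·π_1 + 1/10·π_2 + 1/5·π_3 + 1/10·π_4 + 1/5·π_5
  π_2 = 3/10·π_0 + 1/10·π_1 + 1/5·π_2 + 1/5·π_3 + 1/5·π_4 + 1/10·π_5
  π_3 = 1/5·π_0 + 1/5·π_1 + 1/5·π_2 + 3/10·π_3 + 1/10·π_4 + 1/10·π_5
  π_4 = 1/10·π_0 + 3/10·π_1 + 1/5·π_2 + 1/10·π_3 + 3/10·π_4 + 3/10·π_5
  normalize: π_0 + π_1 + π_2 + π_3 + π_4 + π_5 = 1
Solving the linear system gives exactly π = [9053/71872, 9605/71872, 6599/35936, 6483/35936, 7919/35936, 2803/17968].

π = [0.1260, 0.1336, 0.1836, 0.1804, 0.2204, 0.1560]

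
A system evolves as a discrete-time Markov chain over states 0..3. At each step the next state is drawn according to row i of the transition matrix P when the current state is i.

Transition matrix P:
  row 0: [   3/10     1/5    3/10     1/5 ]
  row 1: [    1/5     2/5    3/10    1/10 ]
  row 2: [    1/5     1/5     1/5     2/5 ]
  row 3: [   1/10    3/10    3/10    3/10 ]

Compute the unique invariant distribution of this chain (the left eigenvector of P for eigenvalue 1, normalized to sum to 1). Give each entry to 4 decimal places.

π = [0.1943, 0.2814, 0.2727, 0.2516]

Balance equations π_j = Σ_i π_i·P[i][j]:
  π_0 = 3/10·π_0 + 1/5·π_1 + 1/5·π_2 + 1/10·π_3
  π_1 = 1/5·π_0 + 2/5·π_1 + 1/5·π_2 + 3/10·π_3
  π_2 = 3/10·π_0 + 3/10·π_1 + 1/5·π_2 + 3/10·π_3
  normalize: π_0 + π_1 + π_2 + π_3 = 1
Solving the linear system gives exactly π = [156/803, 226/803, 3/11, 202/803].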